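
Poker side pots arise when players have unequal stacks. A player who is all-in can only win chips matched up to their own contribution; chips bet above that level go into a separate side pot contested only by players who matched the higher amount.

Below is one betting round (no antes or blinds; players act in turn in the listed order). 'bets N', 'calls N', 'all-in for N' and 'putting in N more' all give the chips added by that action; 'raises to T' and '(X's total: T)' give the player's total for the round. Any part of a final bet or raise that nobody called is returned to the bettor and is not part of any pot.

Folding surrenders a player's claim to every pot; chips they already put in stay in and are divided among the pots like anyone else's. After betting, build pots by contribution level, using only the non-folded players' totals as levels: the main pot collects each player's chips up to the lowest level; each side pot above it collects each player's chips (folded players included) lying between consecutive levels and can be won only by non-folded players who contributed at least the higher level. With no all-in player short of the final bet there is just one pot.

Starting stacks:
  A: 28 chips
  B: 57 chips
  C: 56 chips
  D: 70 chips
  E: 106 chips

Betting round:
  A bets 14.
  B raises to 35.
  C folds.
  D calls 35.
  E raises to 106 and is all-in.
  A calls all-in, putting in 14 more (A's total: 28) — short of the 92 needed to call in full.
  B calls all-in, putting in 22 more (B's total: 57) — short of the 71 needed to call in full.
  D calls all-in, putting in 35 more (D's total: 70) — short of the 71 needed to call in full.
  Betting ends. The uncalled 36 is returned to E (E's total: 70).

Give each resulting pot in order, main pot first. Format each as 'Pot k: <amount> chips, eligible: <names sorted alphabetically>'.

Contributions (after 36 returned to E): A=28, B=57, D=70, E=70
Folded: C
Pot levels (distinct totals of non-folded players): 28, 57, 70
Layer 1-28: 28 each from A, B, D, E = 28*4 = 112 chips; eligible A, B, D, E
Layer 29-57: 29 each from B, D, E = 29*3 = 87 chips; eligible B, D, E
Layer 58-70: 13 each from D, E = 13*2 = 26 chips; eligible D, E

Pot 1: 112 chips, eligible: A, B, D, E
Pot 2: 87 chips, eligible: B, D, E
Pot 3: 26 chips, eligible: D, E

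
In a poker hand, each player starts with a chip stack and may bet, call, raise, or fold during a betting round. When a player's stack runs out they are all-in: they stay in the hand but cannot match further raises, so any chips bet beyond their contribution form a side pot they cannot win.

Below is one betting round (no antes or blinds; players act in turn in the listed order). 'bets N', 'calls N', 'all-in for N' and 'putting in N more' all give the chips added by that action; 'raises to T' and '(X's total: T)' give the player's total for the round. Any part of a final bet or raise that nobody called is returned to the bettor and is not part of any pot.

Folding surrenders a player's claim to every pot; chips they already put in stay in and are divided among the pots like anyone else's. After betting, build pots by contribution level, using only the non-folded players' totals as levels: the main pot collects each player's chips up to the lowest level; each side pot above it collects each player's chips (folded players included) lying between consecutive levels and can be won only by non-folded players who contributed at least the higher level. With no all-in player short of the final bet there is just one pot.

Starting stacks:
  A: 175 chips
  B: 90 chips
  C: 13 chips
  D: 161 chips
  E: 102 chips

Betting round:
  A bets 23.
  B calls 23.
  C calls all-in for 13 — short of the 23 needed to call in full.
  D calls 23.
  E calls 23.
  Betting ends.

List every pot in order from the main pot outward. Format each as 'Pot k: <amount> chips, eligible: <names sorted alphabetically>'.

Pot 1: 65 chips, eligible: A, B, C, D, E
Pot 2: 40 chips, eligible: A, B, D, E

Derivation:
Contributions: A=23, B=23, C=13, D=23, E=23
Pot levels (distinct totals of non-folded players): 13, 23
Layer 1-13: 13 each from A, B, C, D, E = 13*5 = 65 chips; eligible A, B, C, D, E
Layer 14-23: 10 each from A, B, D, E = 10*4 = 40 chips; eligible A, B, D, E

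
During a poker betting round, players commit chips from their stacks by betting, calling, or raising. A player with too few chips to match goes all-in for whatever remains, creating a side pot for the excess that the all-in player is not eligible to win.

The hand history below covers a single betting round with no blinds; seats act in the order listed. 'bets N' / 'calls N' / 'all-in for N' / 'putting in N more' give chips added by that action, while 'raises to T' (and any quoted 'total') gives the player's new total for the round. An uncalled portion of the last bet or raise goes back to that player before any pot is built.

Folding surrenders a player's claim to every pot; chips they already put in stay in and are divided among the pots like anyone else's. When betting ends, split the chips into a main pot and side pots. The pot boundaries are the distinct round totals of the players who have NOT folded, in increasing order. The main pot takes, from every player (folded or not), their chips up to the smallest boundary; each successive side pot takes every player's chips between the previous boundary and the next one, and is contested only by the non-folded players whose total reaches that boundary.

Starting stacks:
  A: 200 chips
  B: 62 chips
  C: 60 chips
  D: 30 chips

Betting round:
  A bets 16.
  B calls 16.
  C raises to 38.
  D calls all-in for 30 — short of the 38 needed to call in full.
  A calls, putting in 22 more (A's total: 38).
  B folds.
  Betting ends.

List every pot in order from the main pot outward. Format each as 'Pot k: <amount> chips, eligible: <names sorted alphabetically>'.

Contributions: A=38, B=16, C=38, D=30
Folded: B
Pot levels (distinct totals of non-folded players): 30, 38
Layer 1-30: A 30 + B 16 + C 30 + D 30 = 106 chips; eligible A, C, D
Layer 31-38: 8 each from A, C = 8*2 = 16 chips; eligible A, C

Pot 1: 106 chips, eligible: A, C, D
Pot 2: 16 chips, eligible: A, C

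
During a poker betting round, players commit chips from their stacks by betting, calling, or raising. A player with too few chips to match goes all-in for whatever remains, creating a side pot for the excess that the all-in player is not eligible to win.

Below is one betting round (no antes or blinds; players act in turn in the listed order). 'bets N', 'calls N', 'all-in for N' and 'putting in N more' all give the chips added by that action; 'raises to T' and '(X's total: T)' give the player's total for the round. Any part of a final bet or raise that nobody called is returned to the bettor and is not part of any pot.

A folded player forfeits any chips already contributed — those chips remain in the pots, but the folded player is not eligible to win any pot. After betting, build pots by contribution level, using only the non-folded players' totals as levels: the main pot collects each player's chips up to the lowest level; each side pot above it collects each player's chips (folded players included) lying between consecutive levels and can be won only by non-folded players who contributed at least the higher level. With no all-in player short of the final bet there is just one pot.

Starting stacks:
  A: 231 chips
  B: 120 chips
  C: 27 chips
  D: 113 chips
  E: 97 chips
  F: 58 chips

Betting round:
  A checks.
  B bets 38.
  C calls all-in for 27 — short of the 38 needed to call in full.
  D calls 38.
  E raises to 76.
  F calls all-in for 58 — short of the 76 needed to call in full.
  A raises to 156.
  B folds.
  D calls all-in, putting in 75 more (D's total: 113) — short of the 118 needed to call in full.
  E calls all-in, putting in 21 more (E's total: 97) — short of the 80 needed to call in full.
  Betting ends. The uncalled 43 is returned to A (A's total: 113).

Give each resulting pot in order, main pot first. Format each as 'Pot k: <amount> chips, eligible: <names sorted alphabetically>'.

Contributions (after 43 returned to A): A=113, B=38, C=27, D=113, E=97, F=58
Folded: B
Pot levels (distinct totals of non-folded players): 27, 58, 97, 113
Layer 1-27: 27 each from A, B, C, D, E, F = 27*6 = 162 chips; eligible A, C, D, E, F
Layer 28-58: A 31 + B 11 + D 31 + E 31 + F 31 = 135 chips; eligible A, D, E, F
Layer 59-97: 39 each from A, D, E = 39*3 = 117 chips; eligible A, D, E
Layer 98-113: 16 each from A, D = 16*2 = 32 chips; eligible A, D

Pot 1: 162 chips, eligible: A, C, D, E, F
Pot 2: 135 chips, eligible: A, D, E, F
Pot 3: 117 chips, eligible: A, D, E
Pot 4: 32 chips, eligible: A, D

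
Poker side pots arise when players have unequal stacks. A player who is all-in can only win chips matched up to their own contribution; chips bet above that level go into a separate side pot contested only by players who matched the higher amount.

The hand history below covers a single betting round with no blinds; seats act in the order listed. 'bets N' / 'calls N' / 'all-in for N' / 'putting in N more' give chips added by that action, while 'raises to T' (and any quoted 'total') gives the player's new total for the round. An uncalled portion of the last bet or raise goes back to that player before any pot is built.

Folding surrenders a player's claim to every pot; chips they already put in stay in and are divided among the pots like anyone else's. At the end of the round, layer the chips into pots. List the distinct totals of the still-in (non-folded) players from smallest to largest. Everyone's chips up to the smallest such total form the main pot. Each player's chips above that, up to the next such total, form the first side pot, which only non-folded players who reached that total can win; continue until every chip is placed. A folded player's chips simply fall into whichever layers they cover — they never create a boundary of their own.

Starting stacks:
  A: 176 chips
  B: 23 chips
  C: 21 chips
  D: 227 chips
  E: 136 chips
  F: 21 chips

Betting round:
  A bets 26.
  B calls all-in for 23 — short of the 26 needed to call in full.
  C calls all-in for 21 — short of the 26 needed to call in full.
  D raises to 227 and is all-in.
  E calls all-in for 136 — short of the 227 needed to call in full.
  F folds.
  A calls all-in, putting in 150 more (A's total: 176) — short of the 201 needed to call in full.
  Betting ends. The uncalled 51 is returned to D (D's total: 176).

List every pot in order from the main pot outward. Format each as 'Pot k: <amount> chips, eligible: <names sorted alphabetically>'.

Pot 1: 105 chips, eligible: A, B, C, D, E
Pot 2: 8 chips, eligible: A, B, D, E
Pot 3: 339 chips, eligible: A, D, E
Pot 4: 80 chips, eligible: A, D

Derivation:
Contributions (after 51 returned to D): A=176, B=23, C=21, D=176, E=136
Folded: F
Pot levels (distinct totals of non-folded players): 21, 23, 136, 176
Layer 1-21: 21 each from A, B, C, D, E = 21*5 = 105 chips; eligible A, B, C, D, E
Layer 22-23: 2 each from A, B, D, E = 2*4 = 8 chips; eligible A, B, D, E
Layer 24-136: 113 each from A, D, E = 113*3 = 339 chips; eligible A, D, E
Layer 137-176: 40 each from A, D = 40*2 = 80 chips; eligible A, D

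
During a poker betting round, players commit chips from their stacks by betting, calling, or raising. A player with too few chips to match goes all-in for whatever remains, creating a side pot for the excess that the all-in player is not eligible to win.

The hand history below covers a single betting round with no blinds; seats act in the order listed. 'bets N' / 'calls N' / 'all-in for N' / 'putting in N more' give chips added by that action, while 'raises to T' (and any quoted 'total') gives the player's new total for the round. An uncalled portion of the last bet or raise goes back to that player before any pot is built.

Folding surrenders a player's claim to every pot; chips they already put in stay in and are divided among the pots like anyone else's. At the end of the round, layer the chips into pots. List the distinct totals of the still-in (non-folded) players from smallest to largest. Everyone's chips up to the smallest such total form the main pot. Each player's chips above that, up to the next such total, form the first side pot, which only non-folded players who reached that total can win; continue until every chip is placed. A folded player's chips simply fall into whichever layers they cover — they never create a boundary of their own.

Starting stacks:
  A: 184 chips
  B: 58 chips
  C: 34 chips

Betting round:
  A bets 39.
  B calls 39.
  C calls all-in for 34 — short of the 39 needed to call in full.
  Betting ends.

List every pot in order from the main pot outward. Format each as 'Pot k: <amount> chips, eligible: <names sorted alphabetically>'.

Pot 1: 102 chips, eligible: A, B, C
Pot 2: 10 chips, eligible: A, B

Derivation:
Contributions: A=39, B=39, C=34
Pot levels (distinct totals of non-folded players): 34, 39
Layer 1-34: 34 each from A, B, C = 34*3 = 102 chips; eligible A, B, C
Layer 35-39: 5 each from A, B = 5*2 = 10 chips; eligible A, B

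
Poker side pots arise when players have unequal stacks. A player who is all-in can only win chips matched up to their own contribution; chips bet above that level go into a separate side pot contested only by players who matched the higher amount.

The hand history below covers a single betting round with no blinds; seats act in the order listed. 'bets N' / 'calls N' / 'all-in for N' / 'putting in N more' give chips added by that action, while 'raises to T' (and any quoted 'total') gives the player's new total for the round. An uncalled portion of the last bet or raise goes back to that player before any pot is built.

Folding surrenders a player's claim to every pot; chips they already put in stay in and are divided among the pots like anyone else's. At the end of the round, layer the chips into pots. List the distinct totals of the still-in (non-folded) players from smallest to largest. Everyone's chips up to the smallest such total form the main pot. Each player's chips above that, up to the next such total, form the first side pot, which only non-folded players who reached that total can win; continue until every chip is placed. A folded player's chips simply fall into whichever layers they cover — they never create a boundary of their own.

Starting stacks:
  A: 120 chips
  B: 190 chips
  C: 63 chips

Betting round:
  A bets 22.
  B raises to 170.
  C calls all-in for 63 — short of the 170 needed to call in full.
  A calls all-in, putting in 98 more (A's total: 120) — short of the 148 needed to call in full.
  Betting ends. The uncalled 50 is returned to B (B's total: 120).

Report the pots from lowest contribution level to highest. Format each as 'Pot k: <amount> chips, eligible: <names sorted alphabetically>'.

Pot 1: 189 chips, eligible: A, B, C
Pot 2: 114 chips, eligible: A, B

Derivation:
Contributions (after 50 returned to B): A=120, B=120, C=63
Pot levels (distinct totals of non-folded players): 63, 120
Layer 1-63: 63 each from A, B, C = 63*3 = 189 chips; eligible A, B, C
Layer 64-120: 57 each from A, B = 57*2 = 114 chips; eligible A, B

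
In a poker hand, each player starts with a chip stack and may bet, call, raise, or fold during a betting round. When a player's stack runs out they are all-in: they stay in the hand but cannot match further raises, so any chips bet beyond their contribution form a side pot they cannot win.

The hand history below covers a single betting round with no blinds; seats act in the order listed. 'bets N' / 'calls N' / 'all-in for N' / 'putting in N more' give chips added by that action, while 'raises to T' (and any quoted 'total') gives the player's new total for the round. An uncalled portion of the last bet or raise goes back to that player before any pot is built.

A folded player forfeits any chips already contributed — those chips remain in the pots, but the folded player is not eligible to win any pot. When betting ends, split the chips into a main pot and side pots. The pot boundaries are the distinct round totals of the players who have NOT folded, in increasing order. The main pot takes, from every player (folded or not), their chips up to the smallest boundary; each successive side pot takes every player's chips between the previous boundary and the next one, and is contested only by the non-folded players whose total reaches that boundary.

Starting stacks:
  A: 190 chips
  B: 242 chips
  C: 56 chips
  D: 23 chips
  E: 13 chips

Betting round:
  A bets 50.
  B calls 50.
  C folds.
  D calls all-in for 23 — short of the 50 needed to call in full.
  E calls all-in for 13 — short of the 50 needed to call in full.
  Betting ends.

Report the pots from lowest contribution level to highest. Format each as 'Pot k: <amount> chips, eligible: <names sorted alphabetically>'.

Pot 1: 52 chips, eligible: A, B, D, E
Pot 2: 30 chips, eligible: A, B, D
Pot 3: 54 chips, eligible: A, B

Derivation:
Contributions: A=50, B=50, D=23, E=13
Folded: C
Pot levels (distinct totals of non-folded players): 13, 23, 50
Layer 1-13: 13 each from A, B, D, E = 13*4 = 52 chips; eligible A, B, D, E
Layer 14-23: 10 each from A, B, D = 10*3 = 30 chips; eligible A, B, D
Layer 24-50: 27 each from A, B = 27*2 = 54 chips; eligible A, B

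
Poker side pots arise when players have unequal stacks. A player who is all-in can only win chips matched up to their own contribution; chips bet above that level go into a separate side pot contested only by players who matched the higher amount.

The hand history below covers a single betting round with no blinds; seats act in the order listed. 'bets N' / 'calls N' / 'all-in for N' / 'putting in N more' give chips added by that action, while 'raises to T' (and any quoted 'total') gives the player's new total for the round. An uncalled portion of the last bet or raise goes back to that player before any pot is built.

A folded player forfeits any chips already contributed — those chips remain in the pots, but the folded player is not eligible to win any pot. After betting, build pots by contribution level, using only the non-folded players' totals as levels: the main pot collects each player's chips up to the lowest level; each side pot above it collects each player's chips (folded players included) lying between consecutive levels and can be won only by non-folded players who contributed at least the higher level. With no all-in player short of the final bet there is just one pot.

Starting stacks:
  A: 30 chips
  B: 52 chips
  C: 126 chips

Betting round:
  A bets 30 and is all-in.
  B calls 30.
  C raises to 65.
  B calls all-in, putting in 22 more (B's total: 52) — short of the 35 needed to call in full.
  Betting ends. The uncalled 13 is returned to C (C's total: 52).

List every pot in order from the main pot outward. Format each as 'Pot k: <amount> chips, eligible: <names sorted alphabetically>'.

Pot 1: 90 chips, eligible: A, B, C
Pot 2: 44 chips, eligible: B, C

Derivation:
Contributions (after 13 returned to C): A=30, B=52, C=52
Pot levels (distinct totals of non-folded players): 30, 52
Layer 1-30: 30 each from A, B, C = 30*3 = 90 chips; eligible A, B, C
Layer 31-52: 22 each from B, C = 22*2 = 44 chips; eligible B, C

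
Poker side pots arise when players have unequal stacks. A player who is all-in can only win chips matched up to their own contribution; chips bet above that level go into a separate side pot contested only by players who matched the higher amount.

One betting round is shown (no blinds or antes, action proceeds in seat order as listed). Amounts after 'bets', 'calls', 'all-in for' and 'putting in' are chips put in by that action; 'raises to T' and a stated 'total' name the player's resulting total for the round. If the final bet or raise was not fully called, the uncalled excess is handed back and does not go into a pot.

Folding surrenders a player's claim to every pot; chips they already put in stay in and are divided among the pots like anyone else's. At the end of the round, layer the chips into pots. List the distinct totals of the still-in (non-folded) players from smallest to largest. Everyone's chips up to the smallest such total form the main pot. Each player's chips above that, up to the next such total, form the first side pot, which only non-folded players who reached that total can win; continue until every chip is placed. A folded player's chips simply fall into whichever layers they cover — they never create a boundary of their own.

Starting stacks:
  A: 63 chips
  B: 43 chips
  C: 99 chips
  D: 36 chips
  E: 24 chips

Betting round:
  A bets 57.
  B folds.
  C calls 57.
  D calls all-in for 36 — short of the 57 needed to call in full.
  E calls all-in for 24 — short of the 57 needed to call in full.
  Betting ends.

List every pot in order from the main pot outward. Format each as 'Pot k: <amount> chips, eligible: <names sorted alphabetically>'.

Pot 1: 96 chips, eligible: A, C, D, E
Pot 2: 36 chips, eligible: A, C, D
Pot 3: 42 chips, eligible: A, C

Derivation:
Contributions: A=57, C=57, D=36, E=24
Folded: B
Pot levels (distinct totals of non-folded players): 24, 36, 57
Layer 1-24: 24 each from A, C, D, E = 24*4 = 96 chips; eligible A, C, D, E
Layer 25-36: 12 each from A, C, D = 12*3 = 36 chips; eligible A, C, D
Layer 37-57: 21 each from A, C = 21*2 = 42 chips; eligible A, C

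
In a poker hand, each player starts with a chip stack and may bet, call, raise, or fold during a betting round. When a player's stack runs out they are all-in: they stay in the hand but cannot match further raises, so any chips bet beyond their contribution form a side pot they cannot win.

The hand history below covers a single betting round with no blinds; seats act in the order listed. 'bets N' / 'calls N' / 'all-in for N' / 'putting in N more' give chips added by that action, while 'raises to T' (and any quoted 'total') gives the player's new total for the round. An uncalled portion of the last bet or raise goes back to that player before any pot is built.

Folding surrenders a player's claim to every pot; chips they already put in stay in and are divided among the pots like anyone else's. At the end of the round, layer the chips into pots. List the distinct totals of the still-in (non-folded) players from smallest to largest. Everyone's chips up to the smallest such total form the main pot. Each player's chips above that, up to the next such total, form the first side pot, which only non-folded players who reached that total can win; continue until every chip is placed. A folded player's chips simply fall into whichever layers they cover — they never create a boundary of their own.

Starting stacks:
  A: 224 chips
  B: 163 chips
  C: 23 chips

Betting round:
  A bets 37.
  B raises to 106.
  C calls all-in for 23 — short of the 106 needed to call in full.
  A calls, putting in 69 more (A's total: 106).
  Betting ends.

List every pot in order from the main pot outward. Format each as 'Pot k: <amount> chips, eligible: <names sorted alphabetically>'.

Contributions: A=106, B=106, C=23
Pot levels (distinct totals of non-folded players): 23, 106
Layer 1-23: 23 each from A, B, C = 23*3 = 69 chips; eligible A, B, C
Layer 24-106: 83 each from A, B = 83*2 = 166 chips; eligible A, B

Pot 1: 69 chips, eligible: A, B, C
Pot 2: 166 chips, eligible: A, B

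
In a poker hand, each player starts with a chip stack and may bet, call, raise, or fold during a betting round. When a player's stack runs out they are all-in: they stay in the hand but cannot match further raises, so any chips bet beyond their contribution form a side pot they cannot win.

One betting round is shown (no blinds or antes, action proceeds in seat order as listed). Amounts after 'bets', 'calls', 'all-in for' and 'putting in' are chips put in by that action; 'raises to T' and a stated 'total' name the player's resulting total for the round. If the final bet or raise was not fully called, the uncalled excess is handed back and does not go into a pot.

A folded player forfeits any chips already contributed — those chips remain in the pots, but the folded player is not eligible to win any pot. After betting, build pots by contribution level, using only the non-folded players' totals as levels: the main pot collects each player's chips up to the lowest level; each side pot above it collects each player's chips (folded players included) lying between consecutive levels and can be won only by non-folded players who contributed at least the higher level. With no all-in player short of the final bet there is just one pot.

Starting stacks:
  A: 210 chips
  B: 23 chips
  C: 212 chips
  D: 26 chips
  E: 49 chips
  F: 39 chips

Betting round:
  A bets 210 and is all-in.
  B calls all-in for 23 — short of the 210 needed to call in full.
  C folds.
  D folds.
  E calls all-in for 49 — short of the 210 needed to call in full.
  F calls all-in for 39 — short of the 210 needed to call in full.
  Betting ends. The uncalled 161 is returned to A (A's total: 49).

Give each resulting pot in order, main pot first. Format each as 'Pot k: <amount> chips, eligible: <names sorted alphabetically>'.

Pot 1: 92 chips, eligible: A, B, E, F
Pot 2: 48 chips, eligible: A, E, F
Pot 3: 20 chips, eligible: A, E

Derivation:
Contributions (after 161 returned to A): A=49, B=23, E=49, F=39
Folded: C, D
Pot levels (distinct totals of non-folded players): 23, 39, 49
Layer 1-23: 23 each from A, B, E, F = 23*4 = 92 chips; eligible A, B, E, F
Layer 24-39: 16 each from A, E, F = 16*3 = 48 chips; eligible A, E, F
Layer 40-49: 10 each from A, E = 10*2 = 20 chips; eligible A, E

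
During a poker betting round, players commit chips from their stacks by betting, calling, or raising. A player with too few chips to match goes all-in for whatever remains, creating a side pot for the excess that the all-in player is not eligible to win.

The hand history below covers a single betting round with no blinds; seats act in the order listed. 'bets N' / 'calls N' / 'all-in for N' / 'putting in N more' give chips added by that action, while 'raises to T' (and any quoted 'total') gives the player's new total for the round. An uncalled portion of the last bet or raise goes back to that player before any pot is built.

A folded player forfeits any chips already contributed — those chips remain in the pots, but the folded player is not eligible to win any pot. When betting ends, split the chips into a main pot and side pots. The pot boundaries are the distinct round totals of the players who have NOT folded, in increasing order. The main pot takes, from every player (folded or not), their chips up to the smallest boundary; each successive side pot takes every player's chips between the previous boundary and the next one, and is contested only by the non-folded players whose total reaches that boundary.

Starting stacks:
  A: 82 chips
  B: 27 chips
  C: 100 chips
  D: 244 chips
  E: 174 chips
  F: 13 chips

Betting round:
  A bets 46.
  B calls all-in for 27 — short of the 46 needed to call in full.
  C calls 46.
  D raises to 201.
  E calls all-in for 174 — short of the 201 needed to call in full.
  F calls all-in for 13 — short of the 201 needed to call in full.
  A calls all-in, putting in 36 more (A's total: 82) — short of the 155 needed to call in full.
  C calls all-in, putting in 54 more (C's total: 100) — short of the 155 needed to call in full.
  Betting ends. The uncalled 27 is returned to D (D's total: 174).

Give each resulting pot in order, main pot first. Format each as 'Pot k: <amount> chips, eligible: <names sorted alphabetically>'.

Contributions (after 27 returned to D): A=82, B=27, C=100, D=174, E=174, F=13
Pot levels (distinct totals of non-folded players): 13, 27, 82, 100, 174
Layer 1-13: 13 each from A, B, C, D, E, F = 13*6 = 78 chips; eligible A, B, C, D, E, F
Layer 14-27: 14 each from A, B, C, D, E = 14*5 = 70 chips; eligible A, B, C, D, E
Layer 28-82: 55 each from A, C, D, E = 55*4 = 220 chips; eligible A, C, D, E
Layer 83-100: 18 each from C, D, E = 18*3 = 54 chips; eligible C, D, E
Layer 101-174: 74 each from D, E = 74*2 = 148 chips; eligible D, E

Pot 1: 78 chips, eligible: A, B, C, D, E, F
Pot 2: 70 chips, eligible: A, B, C, D, E
Pot 3: 220 chips, eligible: A, C, D, E
Pot 4: 54 chips, eligible: C, D, E
Pot 5: 148 chips, eligible: D, E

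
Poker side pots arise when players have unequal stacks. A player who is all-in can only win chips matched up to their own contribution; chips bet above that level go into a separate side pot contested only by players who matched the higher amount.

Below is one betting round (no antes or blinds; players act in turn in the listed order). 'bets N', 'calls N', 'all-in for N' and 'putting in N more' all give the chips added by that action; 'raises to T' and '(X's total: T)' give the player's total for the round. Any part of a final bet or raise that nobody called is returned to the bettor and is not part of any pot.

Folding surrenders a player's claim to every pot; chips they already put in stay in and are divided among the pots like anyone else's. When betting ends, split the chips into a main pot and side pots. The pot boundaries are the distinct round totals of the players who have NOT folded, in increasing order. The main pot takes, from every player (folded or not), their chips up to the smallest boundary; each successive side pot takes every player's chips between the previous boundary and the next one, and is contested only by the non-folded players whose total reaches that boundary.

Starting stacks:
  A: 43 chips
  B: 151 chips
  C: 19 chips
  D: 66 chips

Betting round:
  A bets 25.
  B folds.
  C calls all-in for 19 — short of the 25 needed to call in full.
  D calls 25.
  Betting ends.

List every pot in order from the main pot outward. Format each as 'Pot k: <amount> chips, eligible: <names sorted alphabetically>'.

Contributions: A=25, C=19, D=25
Folded: B
Pot levels (distinct totals of non-folded players): 19, 25
Layer 1-19: 19 each from A, C, D = 19*3 = 57 chips; eligible A, C, D
Layer 20-25: 6 each from A, D = 6*2 = 12 chips; eligible A, D

Pot 1: 57 chips, eligible: A, C, D
Pot 2: 12 chips, eligible: A, D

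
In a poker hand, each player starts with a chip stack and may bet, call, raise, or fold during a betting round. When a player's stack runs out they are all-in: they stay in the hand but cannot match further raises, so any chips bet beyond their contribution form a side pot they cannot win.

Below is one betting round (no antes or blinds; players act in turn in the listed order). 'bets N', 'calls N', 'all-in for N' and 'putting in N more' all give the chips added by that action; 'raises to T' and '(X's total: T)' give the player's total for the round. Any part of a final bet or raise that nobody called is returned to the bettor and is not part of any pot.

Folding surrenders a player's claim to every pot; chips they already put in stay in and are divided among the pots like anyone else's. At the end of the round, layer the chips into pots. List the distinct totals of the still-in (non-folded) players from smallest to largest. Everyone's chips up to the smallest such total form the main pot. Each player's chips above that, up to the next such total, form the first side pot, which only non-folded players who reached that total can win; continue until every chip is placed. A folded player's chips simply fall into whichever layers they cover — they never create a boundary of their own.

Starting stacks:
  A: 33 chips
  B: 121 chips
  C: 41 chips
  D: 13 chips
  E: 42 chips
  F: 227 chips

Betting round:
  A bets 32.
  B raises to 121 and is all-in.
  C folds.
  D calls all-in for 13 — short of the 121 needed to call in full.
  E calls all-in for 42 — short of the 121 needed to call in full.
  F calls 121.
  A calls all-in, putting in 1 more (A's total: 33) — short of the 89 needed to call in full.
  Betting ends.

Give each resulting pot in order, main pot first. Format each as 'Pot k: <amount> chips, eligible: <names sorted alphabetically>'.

Pot 1: 65 chips, eligible: A, B, D, E, F
Pot 2: 80 chips, eligible: A, B, E, F
Pot 3: 27 chips, eligible: B, E, F
Pot 4: 158 chips, eligible: B, F

Derivation:
Contributions: A=33, B=121, D=13, E=42, F=121
Folded: C
Pot levels (distinct totals of non-folded players): 13, 33, 42, 121
Layer 1-13: 13 each from A, B, D, E, F = 13*5 = 65 chips; eligible A, B, D, E, F
Layer 14-33: 20 each from A, B, E, F = 20*4 = 80 chips; eligible A, B, E, F
Layer 34-42: 9 each from B, E, F = 9*3 = 27 chips; eligible B, E, F
Layer 43-121: 79 each from B, F = 79*2 = 158 chips; eligible B, F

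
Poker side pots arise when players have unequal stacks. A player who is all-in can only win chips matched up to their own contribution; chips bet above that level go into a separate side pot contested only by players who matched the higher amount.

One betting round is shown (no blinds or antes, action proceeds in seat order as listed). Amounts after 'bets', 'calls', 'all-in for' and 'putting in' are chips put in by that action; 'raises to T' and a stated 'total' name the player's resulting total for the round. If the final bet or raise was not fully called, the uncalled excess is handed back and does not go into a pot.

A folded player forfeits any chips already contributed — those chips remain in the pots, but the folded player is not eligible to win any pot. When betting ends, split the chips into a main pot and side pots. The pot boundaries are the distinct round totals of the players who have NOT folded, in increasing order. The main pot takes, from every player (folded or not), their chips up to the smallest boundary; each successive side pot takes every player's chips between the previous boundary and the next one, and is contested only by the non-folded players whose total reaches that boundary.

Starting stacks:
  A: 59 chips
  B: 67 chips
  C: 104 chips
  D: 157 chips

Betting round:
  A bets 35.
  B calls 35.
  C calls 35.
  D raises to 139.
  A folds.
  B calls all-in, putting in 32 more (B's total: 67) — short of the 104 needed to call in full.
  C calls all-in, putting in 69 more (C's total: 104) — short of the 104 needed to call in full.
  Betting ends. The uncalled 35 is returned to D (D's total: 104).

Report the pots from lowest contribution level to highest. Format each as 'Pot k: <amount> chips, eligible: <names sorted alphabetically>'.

Contributions (after 35 returned to D): A=35, B=67, C=104, D=104
Folded: A
Pot levels (distinct totals of non-folded players): 67, 104
Layer 1-67: A 35 + B 67 + C 67 + D 67 = 236 chips; eligible B, C, D
Layer 68-104: 37 each from C, D = 37*2 = 74 chips; eligible C, D

Pot 1: 236 chips, eligible: B, C, D
Pot 2: 74 chips, eligible: C, D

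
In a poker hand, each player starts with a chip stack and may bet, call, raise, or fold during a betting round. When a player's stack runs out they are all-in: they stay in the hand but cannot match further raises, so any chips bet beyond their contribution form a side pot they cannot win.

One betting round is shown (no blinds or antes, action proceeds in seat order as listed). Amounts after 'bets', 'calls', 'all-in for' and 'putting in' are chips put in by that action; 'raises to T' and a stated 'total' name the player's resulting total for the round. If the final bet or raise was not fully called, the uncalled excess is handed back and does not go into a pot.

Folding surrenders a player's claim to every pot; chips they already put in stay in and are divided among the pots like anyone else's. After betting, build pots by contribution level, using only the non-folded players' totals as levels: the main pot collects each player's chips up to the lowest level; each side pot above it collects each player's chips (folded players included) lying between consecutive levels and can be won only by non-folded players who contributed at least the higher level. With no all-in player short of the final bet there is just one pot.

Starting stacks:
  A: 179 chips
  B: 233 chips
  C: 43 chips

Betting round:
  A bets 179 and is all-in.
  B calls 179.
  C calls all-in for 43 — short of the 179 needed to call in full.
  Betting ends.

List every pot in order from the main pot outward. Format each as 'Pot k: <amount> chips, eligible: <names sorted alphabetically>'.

Pot 1: 129 chips, eligible: A, B, C
Pot 2: 272 chips, eligible: A, B

Derivation:
Contributions: A=179, B=179, C=43
Pot levels (distinct totals of non-folded players): 43, 179
Layer 1-43: 43 each from A, B, C = 43*3 = 129 chips; eligible A, B, C
Layer 44-179: 136 each from A, B = 136*2 = 272 chips; eligible A, B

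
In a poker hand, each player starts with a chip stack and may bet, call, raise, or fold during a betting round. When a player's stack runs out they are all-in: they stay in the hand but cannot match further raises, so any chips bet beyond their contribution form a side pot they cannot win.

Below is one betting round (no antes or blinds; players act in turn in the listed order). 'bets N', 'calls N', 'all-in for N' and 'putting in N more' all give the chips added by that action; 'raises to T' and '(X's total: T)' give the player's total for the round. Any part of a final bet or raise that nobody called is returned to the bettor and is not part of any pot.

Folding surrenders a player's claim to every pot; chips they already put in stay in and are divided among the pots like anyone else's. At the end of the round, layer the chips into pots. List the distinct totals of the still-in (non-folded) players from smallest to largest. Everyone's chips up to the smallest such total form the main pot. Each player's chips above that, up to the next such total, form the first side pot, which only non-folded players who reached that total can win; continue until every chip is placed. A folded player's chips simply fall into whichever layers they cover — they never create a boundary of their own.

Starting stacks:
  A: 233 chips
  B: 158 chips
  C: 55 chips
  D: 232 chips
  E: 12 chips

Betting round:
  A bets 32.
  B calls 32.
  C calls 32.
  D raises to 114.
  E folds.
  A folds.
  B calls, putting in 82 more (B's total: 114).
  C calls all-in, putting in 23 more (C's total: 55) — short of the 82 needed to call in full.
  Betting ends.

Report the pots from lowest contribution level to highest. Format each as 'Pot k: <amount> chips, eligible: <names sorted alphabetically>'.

Pot 1: 197 chips, eligible: B, C, D
Pot 2: 118 chips, eligible: B, D

Derivation:
Contributions: A=32, B=114, C=55, D=114
Folded: A, E
Pot levels (distinct totals of non-folded players): 55, 114
Layer 1-55: A 32 + B 55 + C 55 + D 55 = 197 chips; eligible B, C, D
Layer 56-114: 59 each from B, D = 59*2 = 118 chips; eligible B, D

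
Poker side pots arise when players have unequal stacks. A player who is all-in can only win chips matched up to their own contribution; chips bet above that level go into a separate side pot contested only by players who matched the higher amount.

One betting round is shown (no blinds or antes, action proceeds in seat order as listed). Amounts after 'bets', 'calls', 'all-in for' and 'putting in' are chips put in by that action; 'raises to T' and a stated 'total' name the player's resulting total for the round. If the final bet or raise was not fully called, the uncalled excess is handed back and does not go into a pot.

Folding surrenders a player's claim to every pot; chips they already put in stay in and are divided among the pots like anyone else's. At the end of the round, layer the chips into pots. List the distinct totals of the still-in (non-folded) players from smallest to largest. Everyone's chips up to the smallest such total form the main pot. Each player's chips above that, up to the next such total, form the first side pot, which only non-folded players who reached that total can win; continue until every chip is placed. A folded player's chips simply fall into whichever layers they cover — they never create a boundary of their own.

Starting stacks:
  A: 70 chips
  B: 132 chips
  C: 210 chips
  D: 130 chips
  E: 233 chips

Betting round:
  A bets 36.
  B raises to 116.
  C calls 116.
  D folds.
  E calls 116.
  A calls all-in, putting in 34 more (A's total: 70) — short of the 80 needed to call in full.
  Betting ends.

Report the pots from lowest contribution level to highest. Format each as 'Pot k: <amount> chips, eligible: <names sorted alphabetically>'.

Pot 1: 280 chips, eligible: A, B, C, E
Pot 2: 138 chips, eligible: B, C, E

Derivation:
Contributions: A=70, B=116, C=116, E=116
Folded: D
Pot levels (distinct totals of non-folded players): 70, 116
Layer 1-70: 70 each from A, B, C, E = 70*4 = 280 chips; eligible A, B, C, E
Layer 71-116: 46 each from B, C, E = 46*3 = 138 chips; eligible B, C, E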